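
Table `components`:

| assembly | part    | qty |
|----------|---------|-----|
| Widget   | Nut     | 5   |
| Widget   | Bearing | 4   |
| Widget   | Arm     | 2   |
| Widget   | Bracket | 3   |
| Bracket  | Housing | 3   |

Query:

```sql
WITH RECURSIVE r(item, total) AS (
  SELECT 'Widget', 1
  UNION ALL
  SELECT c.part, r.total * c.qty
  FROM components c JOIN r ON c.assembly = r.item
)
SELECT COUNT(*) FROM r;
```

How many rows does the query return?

Base: (Widget, total=1).
Iteration 1: components of {Widget} -> Arm = 1*2 = 2, Bearing = 1*4 = 4, Bracket = 1*3 = 3, Nut = 1*5 = 5.
Iteration 2: components of {Arm,Bearing,Bracket,Nut} -> Housing = 3*3 = 9.
Iteration 3: no further components; recursion stops.
Total rows emitted: 6.

6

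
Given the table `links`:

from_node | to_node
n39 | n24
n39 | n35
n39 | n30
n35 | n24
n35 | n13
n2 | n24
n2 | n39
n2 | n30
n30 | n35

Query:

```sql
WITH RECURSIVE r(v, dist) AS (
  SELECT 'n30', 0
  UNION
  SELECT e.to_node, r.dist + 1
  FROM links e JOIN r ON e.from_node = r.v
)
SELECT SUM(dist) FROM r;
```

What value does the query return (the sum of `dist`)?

5

Base: (n30, dist=0).
Iteration 1: edges from {n30} -> (n35, dist=1).
Iteration 2: edges from {n35} -> (n13, dist=2), (n24, dist=2).
Iteration 3: no outgoing edges from {n13,n24}; recursion stops.
SUM(dist) = 0 + 1 + 2 + 2 = 5.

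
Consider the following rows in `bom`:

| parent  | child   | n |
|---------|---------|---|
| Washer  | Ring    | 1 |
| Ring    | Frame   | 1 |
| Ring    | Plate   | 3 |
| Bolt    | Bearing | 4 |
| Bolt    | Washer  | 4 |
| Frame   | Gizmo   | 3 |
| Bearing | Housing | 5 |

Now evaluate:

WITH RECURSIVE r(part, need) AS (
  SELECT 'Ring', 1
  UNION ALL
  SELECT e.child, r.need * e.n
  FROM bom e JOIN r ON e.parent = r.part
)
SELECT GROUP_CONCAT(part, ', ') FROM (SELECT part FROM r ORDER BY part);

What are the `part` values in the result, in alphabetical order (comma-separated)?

Frame, Gizmo, Plate, Ring

Base: (Ring, need=1).
Iteration 1: components of {Ring} -> Frame = 1*1 = 1, Plate = 1*3 = 3.
Iteration 2: components of {Frame,Plate} -> Gizmo = 1*3 = 3.
Iteration 3: no further components; recursion stops.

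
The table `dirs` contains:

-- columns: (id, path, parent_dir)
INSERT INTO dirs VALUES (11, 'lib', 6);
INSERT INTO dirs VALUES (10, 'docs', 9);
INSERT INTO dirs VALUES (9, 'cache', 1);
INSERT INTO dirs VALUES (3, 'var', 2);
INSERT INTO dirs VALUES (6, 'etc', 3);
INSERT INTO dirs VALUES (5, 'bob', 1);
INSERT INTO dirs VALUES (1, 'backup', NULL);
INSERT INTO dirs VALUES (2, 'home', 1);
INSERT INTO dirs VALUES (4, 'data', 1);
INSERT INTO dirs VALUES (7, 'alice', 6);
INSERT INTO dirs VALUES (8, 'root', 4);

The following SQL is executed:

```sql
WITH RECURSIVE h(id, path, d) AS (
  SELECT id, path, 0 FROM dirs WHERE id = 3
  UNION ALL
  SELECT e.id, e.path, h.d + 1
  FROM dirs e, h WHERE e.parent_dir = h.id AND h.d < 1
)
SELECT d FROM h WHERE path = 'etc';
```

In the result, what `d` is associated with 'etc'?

Base: id=3 (var) at d 0.
Iteration 1: rows with parent_dir in {3} -> etc (id 6, d 1).
Iteration 2: d < 1 fails for all current rows; recursion stops.

1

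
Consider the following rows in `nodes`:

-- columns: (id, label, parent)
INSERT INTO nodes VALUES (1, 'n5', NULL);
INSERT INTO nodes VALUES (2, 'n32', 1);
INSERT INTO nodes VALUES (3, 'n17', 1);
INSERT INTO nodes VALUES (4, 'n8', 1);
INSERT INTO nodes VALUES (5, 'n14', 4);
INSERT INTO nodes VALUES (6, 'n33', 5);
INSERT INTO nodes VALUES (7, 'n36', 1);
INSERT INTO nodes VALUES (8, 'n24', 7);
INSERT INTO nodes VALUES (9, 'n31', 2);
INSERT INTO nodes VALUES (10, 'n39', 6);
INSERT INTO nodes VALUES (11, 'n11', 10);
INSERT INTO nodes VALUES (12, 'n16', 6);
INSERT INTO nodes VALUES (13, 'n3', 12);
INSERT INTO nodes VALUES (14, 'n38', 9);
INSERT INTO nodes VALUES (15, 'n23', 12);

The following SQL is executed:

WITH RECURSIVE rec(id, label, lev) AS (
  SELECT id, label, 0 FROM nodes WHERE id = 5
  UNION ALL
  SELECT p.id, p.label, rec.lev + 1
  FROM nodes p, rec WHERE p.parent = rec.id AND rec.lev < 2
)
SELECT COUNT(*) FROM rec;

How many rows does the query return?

Base: id=5 (n14) at lev 0.
Iteration 1: rows with parent in {5} -> n33 (id 6, lev 1).
Iteration 2: rows with parent in {6} -> n39 (id 10, lev 2), n16 (id 12, lev 2).
Iteration 3: lev < 2 fails for all current rows; recursion stops.
Total rows emitted: 4.

4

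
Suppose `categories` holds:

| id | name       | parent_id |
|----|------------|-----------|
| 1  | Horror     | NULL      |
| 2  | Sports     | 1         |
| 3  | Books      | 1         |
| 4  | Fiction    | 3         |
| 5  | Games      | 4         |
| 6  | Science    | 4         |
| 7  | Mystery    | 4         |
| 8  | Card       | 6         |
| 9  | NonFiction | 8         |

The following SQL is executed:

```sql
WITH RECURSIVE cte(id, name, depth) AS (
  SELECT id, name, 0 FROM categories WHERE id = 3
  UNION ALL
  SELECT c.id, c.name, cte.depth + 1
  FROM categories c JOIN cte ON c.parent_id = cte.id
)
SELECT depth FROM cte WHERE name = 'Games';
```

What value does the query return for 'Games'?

2

Base: id=3 (Books) at depth 0.
Iteration 1: rows with parent_id in {3} -> Fiction (id 4, depth 1).
Iteration 2: rows with parent_id in {4} -> Games (id 5, depth 2), Science (id 6, depth 2), Mystery (id 7, depth 2).
Iteration 3: rows with parent_id in {5,6,7} -> Card (id 8, depth 3).
Iteration 4: rows with parent_id in {8} -> NonFiction (id 9, depth 4).
Iteration 5: no rows with parent_id in {9}; recursion stops.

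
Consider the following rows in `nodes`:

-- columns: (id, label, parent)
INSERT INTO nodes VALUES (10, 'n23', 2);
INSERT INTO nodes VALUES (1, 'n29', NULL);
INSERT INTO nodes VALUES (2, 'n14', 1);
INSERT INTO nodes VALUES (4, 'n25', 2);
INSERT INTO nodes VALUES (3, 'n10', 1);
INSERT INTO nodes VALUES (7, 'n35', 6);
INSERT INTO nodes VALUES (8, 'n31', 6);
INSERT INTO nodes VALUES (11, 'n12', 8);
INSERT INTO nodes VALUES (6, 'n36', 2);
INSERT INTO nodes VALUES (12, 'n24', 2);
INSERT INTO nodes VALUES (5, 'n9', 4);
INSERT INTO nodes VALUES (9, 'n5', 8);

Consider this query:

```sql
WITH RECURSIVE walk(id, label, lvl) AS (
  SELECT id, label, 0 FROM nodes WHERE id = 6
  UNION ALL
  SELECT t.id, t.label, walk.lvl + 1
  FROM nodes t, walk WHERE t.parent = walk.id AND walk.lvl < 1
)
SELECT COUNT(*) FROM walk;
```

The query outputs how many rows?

3

Base: id=6 (n36) at lvl 0.
Iteration 1: rows with parent in {6} -> n35 (id 7, lvl 1), n31 (id 8, lvl 1).
Iteration 2: lvl < 1 fails for all current rows; recursion stops.
Total rows emitted: 3.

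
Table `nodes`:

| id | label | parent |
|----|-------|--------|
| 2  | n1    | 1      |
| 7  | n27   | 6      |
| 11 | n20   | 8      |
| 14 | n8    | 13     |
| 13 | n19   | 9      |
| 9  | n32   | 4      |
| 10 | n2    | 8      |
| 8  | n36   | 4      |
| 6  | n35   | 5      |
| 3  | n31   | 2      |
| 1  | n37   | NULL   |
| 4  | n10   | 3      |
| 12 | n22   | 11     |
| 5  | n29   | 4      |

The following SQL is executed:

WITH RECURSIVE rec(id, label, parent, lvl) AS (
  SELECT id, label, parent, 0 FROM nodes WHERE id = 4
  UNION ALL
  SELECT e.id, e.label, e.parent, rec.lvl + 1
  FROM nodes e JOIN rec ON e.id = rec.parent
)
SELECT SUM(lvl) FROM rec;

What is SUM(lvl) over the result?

Base: id=4 (n10), parent=3, lvl 0.
Iteration 1: join on id=3 -> n31 (id 3, parent=2, lvl 1).
Iteration 2: join on id=2 -> n1 (id 2, parent=1, lvl 2).
Iteration 3: join on id=1 -> n37 (id 1, parent=NULL, lvl 3).
Iteration 4: parent is NULL; no match; recursion stops.
SUM(lvl) = 0 + 1 + 2 + 3 = 6.

6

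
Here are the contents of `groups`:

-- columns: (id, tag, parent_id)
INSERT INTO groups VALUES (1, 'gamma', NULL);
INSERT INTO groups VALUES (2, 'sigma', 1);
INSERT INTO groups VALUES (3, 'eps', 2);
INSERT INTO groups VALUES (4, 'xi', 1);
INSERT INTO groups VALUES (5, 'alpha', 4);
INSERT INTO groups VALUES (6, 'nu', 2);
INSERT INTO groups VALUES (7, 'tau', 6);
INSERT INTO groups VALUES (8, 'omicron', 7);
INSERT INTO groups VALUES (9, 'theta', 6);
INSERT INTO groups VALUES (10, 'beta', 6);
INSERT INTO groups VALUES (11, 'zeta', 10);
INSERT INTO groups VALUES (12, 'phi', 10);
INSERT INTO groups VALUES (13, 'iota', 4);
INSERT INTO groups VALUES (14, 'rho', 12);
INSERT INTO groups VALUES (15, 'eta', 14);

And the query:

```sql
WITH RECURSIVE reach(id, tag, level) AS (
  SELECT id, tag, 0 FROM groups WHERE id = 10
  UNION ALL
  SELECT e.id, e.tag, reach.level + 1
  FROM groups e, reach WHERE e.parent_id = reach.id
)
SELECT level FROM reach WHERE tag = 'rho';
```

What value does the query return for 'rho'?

2

Base: id=10 (beta) at level 0.
Iteration 1: rows with parent_id in {10} -> zeta (id 11, level 1), phi (id 12, level 1).
Iteration 2: rows with parent_id in {11,12} -> rho (id 14, level 2).
Iteration 3: rows with parent_id in {14} -> eta (id 15, level 3).
Iteration 4: no rows with parent_id in {15}; recursion stops.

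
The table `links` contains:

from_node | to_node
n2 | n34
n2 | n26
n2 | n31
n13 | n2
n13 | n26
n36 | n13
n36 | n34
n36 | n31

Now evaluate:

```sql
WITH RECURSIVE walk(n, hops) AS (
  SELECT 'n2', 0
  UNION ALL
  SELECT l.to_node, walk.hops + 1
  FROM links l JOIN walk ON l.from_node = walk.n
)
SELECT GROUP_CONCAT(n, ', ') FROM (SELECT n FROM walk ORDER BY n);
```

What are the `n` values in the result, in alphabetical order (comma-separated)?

n2, n26, n31, n34

Base: (n2, hops=0).
Iteration 1: edges from {n2} -> (n26, hops=1), (n31, hops=1), (n34, hops=1).
Iteration 2: no outgoing edges from {n26,n31,n34}; recursion stops.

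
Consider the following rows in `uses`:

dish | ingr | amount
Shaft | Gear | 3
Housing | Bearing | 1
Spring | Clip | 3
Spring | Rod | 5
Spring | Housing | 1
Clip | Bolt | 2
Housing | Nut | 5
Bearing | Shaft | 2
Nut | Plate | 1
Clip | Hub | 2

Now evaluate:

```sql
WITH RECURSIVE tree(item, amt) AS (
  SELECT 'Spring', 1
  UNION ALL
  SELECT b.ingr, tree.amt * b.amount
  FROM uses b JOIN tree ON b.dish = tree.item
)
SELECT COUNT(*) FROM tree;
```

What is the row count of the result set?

Base: (Spring, amt=1).
Iteration 1: components of {Spring} -> Clip = 1*3 = 3, Housing = 1*1 = 1, Rod = 1*5 = 5.
Iteration 2: components of {Clip,Housing,Rod} -> Bearing = 1*1 = 1, Bolt = 3*2 = 6, Hub = 3*2 = 6, Nut = 1*5 = 5.
Iteration 3: components of {Bearing,Bolt,Hub,Nut} -> Plate = 5*1 = 5, Shaft = 1*2 = 2.
Iteration 4: components of {Plate,Shaft} -> Gear = 2*3 = 6.
Iteration 5: no further components; recursion stops.
Total rows emitted: 11.

11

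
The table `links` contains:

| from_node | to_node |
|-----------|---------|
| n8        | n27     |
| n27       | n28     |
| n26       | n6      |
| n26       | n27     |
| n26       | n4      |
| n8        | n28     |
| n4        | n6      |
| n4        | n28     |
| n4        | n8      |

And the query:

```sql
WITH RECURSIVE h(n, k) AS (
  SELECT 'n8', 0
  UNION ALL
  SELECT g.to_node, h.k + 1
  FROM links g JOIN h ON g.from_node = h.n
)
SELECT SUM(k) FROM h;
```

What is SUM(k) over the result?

Base: (n8, k=0).
Iteration 1: edges from {n8} -> (n27, k=1), (n28, k=1).
Iteration 2: edges from {n27,n28} -> (n28, k=2).
Iteration 3: no outgoing edges from {n28}; recursion stops.
SUM(k) = 0 + 1 + 1 + 2 = 4.

4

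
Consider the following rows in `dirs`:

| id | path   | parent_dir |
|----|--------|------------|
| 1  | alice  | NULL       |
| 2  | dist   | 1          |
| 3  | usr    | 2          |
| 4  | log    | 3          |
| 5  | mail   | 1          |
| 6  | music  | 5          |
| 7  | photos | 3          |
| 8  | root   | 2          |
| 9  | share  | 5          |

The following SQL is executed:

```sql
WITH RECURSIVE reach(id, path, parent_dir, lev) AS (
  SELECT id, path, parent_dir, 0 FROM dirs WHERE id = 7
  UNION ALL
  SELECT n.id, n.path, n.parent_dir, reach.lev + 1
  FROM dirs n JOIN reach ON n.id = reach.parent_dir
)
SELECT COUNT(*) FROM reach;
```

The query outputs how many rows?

Base: id=7 (photos), parent_dir=3, lev 0.
Iteration 1: join on id=3 -> usr (id 3, parent_dir=2, lev 1).
Iteration 2: join on id=2 -> dist (id 2, parent_dir=1, lev 2).
Iteration 3: join on id=1 -> alice (id 1, parent_dir=NULL, lev 3).
Iteration 4: parent_dir is NULL; no match; recursion stops.
Total rows emitted: 4.

4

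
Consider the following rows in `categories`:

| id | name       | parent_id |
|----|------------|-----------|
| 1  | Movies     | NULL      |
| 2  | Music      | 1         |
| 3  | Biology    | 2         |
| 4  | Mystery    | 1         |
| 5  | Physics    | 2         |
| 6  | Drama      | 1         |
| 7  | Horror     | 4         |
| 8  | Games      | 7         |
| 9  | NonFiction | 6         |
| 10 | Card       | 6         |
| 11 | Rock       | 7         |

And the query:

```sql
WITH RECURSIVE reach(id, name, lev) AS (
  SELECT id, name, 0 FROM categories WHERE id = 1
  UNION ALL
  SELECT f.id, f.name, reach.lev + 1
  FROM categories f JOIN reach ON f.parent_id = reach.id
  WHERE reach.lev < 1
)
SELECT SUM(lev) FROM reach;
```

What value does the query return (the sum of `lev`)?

3

Base: id=1 (Movies) at lev 0.
Iteration 1: rows with parent_id in {1} -> Music (id 2, lev 1), Mystery (id 4, lev 1), Drama (id 6, lev 1).
Iteration 2: lev < 1 fails for all current rows; recursion stops.
SUM(lev) = 0 + 1 + 1 + 1 = 3.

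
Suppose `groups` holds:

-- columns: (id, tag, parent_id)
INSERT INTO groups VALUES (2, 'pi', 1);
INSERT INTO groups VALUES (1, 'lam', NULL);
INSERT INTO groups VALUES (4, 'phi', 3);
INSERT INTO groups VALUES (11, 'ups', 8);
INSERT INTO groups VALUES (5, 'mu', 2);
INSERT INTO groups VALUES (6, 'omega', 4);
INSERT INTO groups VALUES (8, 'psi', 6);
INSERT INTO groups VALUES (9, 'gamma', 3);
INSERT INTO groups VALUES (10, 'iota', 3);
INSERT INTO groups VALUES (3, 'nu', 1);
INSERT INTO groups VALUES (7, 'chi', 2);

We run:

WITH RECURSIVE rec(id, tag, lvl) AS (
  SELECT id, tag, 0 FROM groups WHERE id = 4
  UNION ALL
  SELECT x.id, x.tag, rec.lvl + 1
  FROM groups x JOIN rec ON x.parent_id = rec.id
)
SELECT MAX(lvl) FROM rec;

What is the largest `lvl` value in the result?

Base: id=4 (phi) at lvl 0.
Iteration 1: rows with parent_id in {4} -> omega (id 6, lvl 1).
Iteration 2: rows with parent_id in {6} -> psi (id 8, lvl 2).
Iteration 3: rows with parent_id in {8} -> ups (id 11, lvl 3).
Iteration 4: no rows with parent_id in {11}; recursion stops.
lvl values: 0, 1, 2, 3; the maximum is 3.

3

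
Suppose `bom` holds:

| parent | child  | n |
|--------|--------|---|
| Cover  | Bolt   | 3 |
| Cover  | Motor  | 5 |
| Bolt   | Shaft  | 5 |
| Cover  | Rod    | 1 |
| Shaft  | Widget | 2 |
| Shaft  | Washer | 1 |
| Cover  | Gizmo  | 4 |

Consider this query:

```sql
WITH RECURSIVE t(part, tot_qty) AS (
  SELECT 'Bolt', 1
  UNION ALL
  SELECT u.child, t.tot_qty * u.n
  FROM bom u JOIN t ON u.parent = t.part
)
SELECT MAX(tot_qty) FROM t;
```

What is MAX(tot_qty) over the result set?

Base: (Bolt, tot_qty=1).
Iteration 1: components of {Bolt} -> Shaft = 1*5 = 5.
Iteration 2: components of {Shaft} -> Washer = 5*1 = 5, Widget = 5*2 = 10.
Iteration 3: no further components; recursion stops.
tot_qty values: 1, 5, 10, 5; the maximum is 10.

10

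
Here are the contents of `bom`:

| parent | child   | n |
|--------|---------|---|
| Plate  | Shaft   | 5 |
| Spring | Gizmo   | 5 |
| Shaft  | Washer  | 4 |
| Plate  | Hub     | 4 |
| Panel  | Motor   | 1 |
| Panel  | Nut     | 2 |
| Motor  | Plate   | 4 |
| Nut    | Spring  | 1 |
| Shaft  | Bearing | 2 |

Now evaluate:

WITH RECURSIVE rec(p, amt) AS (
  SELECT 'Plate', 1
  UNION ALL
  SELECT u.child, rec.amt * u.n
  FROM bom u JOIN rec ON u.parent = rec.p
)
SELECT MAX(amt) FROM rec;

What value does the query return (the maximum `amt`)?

Base: (Plate, amt=1).
Iteration 1: components of {Plate} -> Hub = 1*4 = 4, Shaft = 1*5 = 5.
Iteration 2: components of {Hub,Shaft} -> Bearing = 5*2 = 10, Washer = 5*4 = 20.
Iteration 3: no further components; recursion stops.
amt values: 1, 4, 5, 20, 10; the maximum is 20.

20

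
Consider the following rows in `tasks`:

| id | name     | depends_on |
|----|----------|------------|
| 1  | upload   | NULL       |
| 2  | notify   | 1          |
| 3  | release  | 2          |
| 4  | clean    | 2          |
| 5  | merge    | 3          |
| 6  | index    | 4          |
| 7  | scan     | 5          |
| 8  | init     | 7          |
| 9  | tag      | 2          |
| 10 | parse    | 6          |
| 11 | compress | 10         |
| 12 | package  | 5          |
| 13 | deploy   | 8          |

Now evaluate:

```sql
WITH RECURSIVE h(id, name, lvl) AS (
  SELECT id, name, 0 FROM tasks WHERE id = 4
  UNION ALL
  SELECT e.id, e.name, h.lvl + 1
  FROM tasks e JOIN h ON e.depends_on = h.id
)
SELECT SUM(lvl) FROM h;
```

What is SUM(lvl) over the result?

Base: id=4 (clean) at lvl 0.
Iteration 1: rows with depends_on in {4} -> index (id 6, lvl 1).
Iteration 2: rows with depends_on in {6} -> parse (id 10, lvl 2).
Iteration 3: rows with depends_on in {10} -> compress (id 11, lvl 3).
Iteration 4: no rows with depends_on in {11}; recursion stops.
SUM(lvl) = 0 + 1 + 2 + 3 = 6.

6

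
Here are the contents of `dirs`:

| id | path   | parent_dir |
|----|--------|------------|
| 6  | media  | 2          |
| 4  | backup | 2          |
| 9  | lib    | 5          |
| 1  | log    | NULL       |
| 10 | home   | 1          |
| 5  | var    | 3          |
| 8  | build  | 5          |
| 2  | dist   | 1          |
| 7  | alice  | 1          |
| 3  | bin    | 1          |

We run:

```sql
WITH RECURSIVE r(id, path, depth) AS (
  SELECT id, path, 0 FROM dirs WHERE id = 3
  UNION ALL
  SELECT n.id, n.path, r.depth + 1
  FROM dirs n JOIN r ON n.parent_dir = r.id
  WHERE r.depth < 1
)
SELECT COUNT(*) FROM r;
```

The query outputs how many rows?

Base: id=3 (bin) at depth 0.
Iteration 1: rows with parent_dir in {3} -> var (id 5, depth 1).
Iteration 2: depth < 1 fails for all current rows; recursion stops.
Total rows emitted: 2.

2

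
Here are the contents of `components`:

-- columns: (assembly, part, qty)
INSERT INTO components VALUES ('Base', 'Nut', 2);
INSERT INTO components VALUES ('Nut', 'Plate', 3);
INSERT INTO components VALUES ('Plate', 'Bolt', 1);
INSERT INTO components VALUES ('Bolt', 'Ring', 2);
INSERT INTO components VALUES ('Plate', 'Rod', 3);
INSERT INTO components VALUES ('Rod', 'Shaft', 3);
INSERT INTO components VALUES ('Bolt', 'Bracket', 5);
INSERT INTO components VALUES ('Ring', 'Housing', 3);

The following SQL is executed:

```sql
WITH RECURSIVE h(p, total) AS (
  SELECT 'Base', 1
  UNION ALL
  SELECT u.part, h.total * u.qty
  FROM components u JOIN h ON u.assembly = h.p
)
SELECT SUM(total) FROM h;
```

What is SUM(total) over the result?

Base: (Base, total=1).
Iteration 1: components of {Base} -> Nut = 1*2 = 2.
Iteration 2: components of {Nut} -> Plate = 2*3 = 6.
Iteration 3: components of {Plate} -> Bolt = 6*1 = 6, Rod = 6*3 = 18.
Iteration 4: components of {Bolt,Rod} -> Bracket = 6*5 = 30, Ring = 6*2 = 12, Shaft = 18*3 = 54.
Iteration 5: components of {Bracket,Ring,Shaft} -> Housing = 12*3 = 36.
Iteration 6: no further components; recursion stops.
SUM(total) = 1 + 2 + 6 + 6 + 18 + 12 + 30 + 54 + 36 = 165.

165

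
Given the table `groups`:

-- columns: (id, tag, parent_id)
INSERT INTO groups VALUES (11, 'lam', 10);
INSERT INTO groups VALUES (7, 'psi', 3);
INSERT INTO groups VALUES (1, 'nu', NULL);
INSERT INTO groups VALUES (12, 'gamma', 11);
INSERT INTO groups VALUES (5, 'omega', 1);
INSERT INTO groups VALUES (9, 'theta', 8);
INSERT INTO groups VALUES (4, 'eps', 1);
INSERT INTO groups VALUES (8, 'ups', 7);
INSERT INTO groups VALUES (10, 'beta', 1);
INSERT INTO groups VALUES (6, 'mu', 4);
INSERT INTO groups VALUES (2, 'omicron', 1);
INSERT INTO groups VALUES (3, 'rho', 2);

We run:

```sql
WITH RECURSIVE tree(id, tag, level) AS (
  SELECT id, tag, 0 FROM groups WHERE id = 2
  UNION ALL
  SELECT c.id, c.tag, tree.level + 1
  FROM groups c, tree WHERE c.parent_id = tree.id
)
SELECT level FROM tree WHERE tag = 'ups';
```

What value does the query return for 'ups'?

3

Base: id=2 (omicron) at level 0.
Iteration 1: rows with parent_id in {2} -> rho (id 3, level 1).
Iteration 2: rows with parent_id in {3} -> psi (id 7, level 2).
Iteration 3: rows with parent_id in {7} -> ups (id 8, level 3).
Iteration 4: rows with parent_id in {8} -> theta (id 9, level 4).
Iteration 5: no rows with parent_id in {9}; recursion stops.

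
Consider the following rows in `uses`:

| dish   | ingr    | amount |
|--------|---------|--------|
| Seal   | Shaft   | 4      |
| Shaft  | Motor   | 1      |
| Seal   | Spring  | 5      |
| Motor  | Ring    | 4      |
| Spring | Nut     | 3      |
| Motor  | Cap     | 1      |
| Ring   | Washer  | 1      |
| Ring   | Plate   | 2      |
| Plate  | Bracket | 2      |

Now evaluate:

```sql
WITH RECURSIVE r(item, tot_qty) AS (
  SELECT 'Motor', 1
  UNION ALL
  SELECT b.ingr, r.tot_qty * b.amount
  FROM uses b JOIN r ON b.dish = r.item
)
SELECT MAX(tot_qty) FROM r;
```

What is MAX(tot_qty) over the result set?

Base: (Motor, tot_qty=1).
Iteration 1: components of {Motor} -> Cap = 1*1 = 1, Ring = 1*4 = 4.
Iteration 2: components of {Cap,Ring} -> Plate = 4*2 = 8, Washer = 4*1 = 4.
Iteration 3: components of {Plate,Washer} -> Bracket = 8*2 = 16.
Iteration 4: no further components; recursion stops.
tot_qty values: 1, 4, 1, 4, 8, 16; the maximum is 16.

16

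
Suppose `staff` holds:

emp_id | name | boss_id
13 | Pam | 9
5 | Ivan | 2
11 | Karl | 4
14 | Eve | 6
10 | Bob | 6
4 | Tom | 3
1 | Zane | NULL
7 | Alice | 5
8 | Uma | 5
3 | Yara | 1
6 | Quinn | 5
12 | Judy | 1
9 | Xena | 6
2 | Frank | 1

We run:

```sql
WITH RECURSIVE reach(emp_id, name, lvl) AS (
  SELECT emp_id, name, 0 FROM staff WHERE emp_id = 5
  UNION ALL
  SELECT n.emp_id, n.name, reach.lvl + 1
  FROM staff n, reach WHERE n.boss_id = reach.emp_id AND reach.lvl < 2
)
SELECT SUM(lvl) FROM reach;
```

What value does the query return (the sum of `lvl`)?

Base: emp_id=5 (Ivan) at lvl 0.
Iteration 1: rows with boss_id in {5} -> Quinn (id 6, lvl 1), Alice (id 7, lvl 1), Uma (id 8, lvl 1).
Iteration 2: rows with boss_id in {6,7,8} -> Xena (id 9, lvl 2), Bob (id 10, lvl 2), Eve (id 14, lvl 2).
Iteration 3: lvl < 2 fails for all current rows; recursion stops.
SUM(lvl) = 0 + 1 + 1 + 1 + 2 + 2 + 2 = 9.

9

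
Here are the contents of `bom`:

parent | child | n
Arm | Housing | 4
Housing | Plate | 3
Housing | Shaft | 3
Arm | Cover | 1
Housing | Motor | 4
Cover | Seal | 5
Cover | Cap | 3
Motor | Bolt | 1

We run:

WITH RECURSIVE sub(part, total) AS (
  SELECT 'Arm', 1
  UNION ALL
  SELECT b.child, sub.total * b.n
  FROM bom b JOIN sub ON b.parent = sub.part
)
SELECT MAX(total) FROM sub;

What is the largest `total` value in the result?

16

Base: (Arm, total=1).
Iteration 1: components of {Arm} -> Cover = 1*1 = 1, Housing = 1*4 = 4.
Iteration 2: components of {Cover,Housing} -> Cap = 1*3 = 3, Motor = 4*4 = 16, Plate = 4*3 = 12, Seal = 1*5 = 5, Shaft = 4*3 = 12.
Iteration 3: components of {Cap,Motor,Plate,Seal,Shaft} -> Bolt = 16*1 = 16.
Iteration 4: no further components; recursion stops.
total values: 1, 4, 1, 12, 12, 16, 5, 3, 16; the maximum is 16.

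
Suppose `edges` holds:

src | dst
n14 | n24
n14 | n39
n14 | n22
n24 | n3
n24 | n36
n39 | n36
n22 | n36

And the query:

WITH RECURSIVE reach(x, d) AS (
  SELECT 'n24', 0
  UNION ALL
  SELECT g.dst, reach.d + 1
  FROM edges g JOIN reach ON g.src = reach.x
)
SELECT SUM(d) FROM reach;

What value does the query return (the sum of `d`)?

2

Base: (n24, d=0).
Iteration 1: edges from {n24} -> (n3, d=1), (n36, d=1).
Iteration 2: no outgoing edges from {n3,n36}; recursion stops.
SUM(d) = 0 + 1 + 1 = 2.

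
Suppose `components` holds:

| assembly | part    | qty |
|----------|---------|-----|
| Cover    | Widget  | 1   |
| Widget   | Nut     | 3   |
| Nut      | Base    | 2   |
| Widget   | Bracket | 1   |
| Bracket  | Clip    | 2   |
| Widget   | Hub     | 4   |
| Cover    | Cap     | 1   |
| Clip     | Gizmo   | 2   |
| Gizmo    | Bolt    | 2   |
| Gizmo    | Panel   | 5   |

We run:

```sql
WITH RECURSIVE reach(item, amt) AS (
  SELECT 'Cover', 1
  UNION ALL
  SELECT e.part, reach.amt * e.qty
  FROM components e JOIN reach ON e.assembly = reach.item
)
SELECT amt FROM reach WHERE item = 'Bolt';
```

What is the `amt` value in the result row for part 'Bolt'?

Base: (Cover, amt=1).
Iteration 1: components of {Cover} -> Cap = 1*1 = 1, Widget = 1*1 = 1.
Iteration 2: components of {Cap,Widget} -> Bracket = 1*1 = 1, Hub = 1*4 = 4, Nut = 1*3 = 3.
Iteration 3: components of {Bracket,Hub,Nut} -> Base = 3*2 = 6, Clip = 1*2 = 2.
Iteration 4: components of {Base,Clip} -> Gizmo = 2*2 = 4.
Iteration 5: components of {Gizmo} -> Bolt = 4*2 = 8, Panel = 4*5 = 20.
Iteration 6: no further components; recursion stops.

8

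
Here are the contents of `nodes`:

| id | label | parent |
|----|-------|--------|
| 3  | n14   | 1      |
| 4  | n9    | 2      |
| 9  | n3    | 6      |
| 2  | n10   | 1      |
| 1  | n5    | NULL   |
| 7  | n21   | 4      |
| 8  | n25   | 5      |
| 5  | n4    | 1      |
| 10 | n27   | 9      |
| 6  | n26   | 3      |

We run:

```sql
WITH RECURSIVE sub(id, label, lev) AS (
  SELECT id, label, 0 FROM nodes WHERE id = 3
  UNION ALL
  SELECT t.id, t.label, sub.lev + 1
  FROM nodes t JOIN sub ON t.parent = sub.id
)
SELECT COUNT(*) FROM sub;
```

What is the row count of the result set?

Base: id=3 (n14) at lev 0.
Iteration 1: rows with parent in {3} -> n26 (id 6, lev 1).
Iteration 2: rows with parent in {6} -> n3 (id 9, lev 2).
Iteration 3: rows with parent in {9} -> n27 (id 10, lev 3).
Iteration 4: no rows with parent in {10}; recursion stops.
Total rows emitted: 4.

4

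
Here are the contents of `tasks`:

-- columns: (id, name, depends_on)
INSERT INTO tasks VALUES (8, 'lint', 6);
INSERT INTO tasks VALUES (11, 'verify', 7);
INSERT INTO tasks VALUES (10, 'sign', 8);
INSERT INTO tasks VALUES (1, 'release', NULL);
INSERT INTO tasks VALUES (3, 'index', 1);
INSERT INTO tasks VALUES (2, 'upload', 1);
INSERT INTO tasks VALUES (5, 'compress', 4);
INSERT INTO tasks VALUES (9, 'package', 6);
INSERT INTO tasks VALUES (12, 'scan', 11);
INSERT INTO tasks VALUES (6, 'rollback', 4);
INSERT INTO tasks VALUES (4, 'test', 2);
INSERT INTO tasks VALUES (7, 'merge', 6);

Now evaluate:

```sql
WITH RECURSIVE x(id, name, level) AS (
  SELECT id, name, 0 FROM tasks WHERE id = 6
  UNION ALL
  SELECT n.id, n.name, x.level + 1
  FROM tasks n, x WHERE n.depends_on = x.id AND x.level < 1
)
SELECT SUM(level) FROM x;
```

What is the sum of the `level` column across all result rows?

Base: id=6 (rollback) at level 0.
Iteration 1: rows with depends_on in {6} -> merge (id 7, level 1), lint (id 8, level 1), package (id 9, level 1).
Iteration 2: level < 1 fails for all current rows; recursion stops.
SUM(level) = 0 + 1 + 1 + 1 = 3.

3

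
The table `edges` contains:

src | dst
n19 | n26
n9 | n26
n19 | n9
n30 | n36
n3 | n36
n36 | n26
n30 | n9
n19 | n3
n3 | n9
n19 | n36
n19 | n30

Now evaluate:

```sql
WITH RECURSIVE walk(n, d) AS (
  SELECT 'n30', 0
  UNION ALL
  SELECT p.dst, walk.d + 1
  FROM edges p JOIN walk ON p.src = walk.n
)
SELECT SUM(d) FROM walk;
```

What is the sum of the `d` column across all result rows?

Base: (n30, d=0).
Iteration 1: edges from {n30} -> (n36, d=1), (n9, d=1).
Iteration 2: edges from {n36,n9} -> (n26, d=2) x2. [UNION ALL keeps all 2 new rows, including repeats]
Iteration 3: no outgoing edges from {n26}; recursion stops.
SUM(d) = 0 + 1 + 1 + 2 + 2 = 6.

6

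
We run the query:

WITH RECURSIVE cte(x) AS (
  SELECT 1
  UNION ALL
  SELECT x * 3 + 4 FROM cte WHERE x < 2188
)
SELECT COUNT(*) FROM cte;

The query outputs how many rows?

Base: x=1.
Iteration 1: 1 < 2188 holds -> x = 1 * 3 + 4 = 7.
Iteration 2: 7 < 2188 holds -> x = 7 * 3 + 4 = 25.
Iteration 3: 25 < 2188 holds -> x = 25 * 3 + 4 = 79.
Iteration 4: 79 < 2188 holds -> x = 79 * 3 + 4 = 241.
Iteration 5: 241 < 2188 holds -> x = 241 * 3 + 4 = 727.
Iteration 6: 727 < 2188 holds -> x = 727 * 3 + 4 = 2185.
Iteration 7: 2185 < 2188 holds -> x = 2185 * 3 + 4 = 6559.
Iteration 8: 6559 < 2188 fails; recursion stops.
Total rows emitted: 8.

8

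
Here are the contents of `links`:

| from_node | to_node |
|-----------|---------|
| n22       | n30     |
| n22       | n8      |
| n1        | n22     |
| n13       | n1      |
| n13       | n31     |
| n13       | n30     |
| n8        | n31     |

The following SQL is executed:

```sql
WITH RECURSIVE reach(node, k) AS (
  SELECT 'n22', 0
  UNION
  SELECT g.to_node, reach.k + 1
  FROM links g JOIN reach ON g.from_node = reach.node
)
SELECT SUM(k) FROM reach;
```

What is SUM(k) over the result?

4

Base: (n22, k=0).
Iteration 1: edges from {n22} -> (n30, k=1), (n8, k=1).
Iteration 2: edges from {n30,n8} -> (n31, k=2).
Iteration 3: no outgoing edges from {n31}; recursion stops.
SUM(k) = 0 + 1 + 1 + 2 = 4.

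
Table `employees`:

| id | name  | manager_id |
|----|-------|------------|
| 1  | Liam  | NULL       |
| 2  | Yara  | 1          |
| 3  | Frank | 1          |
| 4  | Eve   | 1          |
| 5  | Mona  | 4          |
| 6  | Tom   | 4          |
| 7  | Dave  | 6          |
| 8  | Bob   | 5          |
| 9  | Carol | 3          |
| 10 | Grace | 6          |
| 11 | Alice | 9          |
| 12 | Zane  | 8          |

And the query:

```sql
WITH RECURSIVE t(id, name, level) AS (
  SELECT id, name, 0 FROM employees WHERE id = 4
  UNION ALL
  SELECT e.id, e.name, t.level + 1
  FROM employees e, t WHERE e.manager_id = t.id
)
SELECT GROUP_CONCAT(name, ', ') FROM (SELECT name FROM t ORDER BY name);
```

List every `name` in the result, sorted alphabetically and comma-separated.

Base: id=4 (Eve) at level 0.
Iteration 1: rows with manager_id in {4} -> Mona (id 5, level 1), Tom (id 6, level 1).
Iteration 2: rows with manager_id in {5,6} -> Dave (id 7, level 2), Bob (id 8, level 2), Grace (id 10, level 2).
Iteration 3: rows with manager_id in {7,8,10} -> Zane (id 12, level 3).
Iteration 4: no rows with manager_id in {12}; recursion stops.

Bob, Dave, Eve, Grace, Mona, Tom, Zane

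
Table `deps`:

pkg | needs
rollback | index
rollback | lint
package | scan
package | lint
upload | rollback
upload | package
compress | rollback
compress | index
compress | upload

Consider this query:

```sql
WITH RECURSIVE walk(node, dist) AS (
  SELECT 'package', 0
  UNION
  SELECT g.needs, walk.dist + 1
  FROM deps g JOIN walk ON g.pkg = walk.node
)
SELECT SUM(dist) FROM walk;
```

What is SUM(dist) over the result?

2

Base: (package, dist=0).
Iteration 1: edges from {package} -> (lint, dist=1), (scan, dist=1).
Iteration 2: no outgoing edges from {lint,scan}; recursion stops.
SUM(dist) = 0 + 1 + 1 = 2.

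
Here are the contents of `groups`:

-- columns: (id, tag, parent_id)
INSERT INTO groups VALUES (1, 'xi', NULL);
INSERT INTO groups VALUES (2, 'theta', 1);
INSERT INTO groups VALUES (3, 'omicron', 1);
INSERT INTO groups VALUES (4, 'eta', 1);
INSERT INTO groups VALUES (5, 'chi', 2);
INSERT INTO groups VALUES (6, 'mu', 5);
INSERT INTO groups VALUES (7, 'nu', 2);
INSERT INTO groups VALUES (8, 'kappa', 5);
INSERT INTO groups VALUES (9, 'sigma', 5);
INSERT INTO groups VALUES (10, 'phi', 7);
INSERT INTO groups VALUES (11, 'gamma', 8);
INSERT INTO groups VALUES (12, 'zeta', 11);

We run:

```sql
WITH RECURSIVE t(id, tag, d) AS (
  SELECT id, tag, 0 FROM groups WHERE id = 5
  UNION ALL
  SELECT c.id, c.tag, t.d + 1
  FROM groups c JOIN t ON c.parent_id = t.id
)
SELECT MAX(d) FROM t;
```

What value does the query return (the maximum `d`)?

Base: id=5 (chi) at d 0.
Iteration 1: rows with parent_id in {5} -> mu (id 6, d 1), kappa (id 8, d 1), sigma (id 9, d 1).
Iteration 2: rows with parent_id in {6,8,9} -> gamma (id 11, d 2).
Iteration 3: rows with parent_id in {11} -> zeta (id 12, d 3).
Iteration 4: no rows with parent_id in {12}; recursion stops.
d values: 0, 1, 1, 1, 2, 3; the maximum is 3.

3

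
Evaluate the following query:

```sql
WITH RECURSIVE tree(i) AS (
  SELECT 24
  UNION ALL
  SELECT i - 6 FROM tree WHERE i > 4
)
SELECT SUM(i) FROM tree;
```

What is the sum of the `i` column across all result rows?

Base: i=24.
Iteration 1: 24 > 4 holds -> i = 24 - 6 = 18.
Iteration 2: 18 > 4 holds -> i = 18 - 6 = 12.
Iteration 3: 12 > 4 holds -> i = 12 - 6 = 6.
Iteration 4: 6 > 4 holds -> i = 6 - 6 = 0.
Iteration 5: 0 > 4 fails; recursion stops.
SUM(i) = 24 + 18 + 12 + 6 + 0 = 60.

60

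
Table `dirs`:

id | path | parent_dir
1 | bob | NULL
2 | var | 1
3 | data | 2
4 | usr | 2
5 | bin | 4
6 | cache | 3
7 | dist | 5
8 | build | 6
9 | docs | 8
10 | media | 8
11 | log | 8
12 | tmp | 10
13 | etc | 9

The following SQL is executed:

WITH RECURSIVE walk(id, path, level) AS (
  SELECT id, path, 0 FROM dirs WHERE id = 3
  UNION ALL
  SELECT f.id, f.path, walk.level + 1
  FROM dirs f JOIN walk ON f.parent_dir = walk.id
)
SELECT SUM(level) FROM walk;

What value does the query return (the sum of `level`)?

Base: id=3 (data) at level 0.
Iteration 1: rows with parent_dir in {3} -> cache (id 6, level 1).
Iteration 2: rows with parent_dir in {6} -> build (id 8, level 2).
Iteration 3: rows with parent_dir in {8} -> docs (id 9, level 3), media (id 10, level 3), log (id 11, level 3).
Iteration 4: rows with parent_dir in {9,10,11} -> tmp (id 12, level 4), etc (id 13, level 4).
Iteration 5: no rows with parent_dir in {12,13}; recursion stops.
SUM(level) = 0 + 1 + 2 + 3 + 3 + 3 + 4 + 4 = 20.

20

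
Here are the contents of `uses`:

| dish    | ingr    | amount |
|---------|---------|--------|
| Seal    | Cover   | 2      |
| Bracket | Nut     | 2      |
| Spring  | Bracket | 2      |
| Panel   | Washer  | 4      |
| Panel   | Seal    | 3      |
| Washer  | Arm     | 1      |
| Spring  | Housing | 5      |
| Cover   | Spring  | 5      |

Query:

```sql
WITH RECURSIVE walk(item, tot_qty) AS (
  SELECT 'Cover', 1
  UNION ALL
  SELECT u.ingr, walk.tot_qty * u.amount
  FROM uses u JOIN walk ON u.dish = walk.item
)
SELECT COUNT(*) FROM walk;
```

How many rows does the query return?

5

Base: (Cover, tot_qty=1).
Iteration 1: components of {Cover} -> Spring = 1*5 = 5.
Iteration 2: components of {Spring} -> Bracket = 5*2 = 10, Housing = 5*5 = 25.
Iteration 3: components of {Bracket,Housing} -> Nut = 10*2 = 20.
Iteration 4: no further components; recursion stops.
Total rows emitted: 5.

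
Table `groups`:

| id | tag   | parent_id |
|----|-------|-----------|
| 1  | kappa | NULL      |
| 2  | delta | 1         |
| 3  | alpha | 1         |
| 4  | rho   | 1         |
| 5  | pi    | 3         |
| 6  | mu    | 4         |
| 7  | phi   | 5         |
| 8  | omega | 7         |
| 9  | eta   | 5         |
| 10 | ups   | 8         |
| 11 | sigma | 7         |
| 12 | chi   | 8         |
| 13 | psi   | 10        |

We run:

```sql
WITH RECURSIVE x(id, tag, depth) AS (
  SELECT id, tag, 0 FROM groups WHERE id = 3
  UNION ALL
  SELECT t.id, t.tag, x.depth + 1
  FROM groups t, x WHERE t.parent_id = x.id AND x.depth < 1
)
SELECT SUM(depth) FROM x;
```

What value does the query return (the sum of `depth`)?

Base: id=3 (alpha) at depth 0.
Iteration 1: rows with parent_id in {3} -> pi (id 5, depth 1).
Iteration 2: depth < 1 fails for all current rows; recursion stops.
SUM(depth) = 0 + 1 = 1.

1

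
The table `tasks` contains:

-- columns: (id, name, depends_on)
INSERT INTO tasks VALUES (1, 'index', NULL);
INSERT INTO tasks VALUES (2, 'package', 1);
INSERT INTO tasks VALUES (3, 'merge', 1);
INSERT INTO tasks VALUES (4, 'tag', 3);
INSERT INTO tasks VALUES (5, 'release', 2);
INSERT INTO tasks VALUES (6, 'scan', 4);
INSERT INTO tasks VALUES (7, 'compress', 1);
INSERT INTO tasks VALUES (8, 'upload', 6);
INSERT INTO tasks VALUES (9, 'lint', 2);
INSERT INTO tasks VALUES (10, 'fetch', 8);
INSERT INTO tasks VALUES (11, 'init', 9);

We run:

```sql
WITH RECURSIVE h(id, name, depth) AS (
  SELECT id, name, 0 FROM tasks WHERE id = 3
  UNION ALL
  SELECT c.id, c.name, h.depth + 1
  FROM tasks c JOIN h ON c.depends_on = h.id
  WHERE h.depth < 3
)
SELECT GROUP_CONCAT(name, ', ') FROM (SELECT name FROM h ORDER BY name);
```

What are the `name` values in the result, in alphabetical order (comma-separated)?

merge, scan, tag, upload

Base: id=3 (merge) at depth 0.
Iteration 1: rows with depends_on in {3} -> tag (id 4, depth 1).
Iteration 2: rows with depends_on in {4} -> scan (id 6, depth 2).
Iteration 3: rows with depends_on in {6} -> upload (id 8, depth 3).
Iteration 4: depth < 3 fails for all current rows; recursion stops.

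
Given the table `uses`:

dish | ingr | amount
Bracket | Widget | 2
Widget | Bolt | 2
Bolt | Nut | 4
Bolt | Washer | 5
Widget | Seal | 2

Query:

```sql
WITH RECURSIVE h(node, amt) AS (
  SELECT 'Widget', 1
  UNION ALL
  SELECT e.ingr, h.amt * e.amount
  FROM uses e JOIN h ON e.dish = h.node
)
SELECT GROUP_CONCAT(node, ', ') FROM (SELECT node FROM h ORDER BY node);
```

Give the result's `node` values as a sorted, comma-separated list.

Bolt, Nut, Seal, Washer, Widget

Base: (Widget, amt=1).
Iteration 1: components of {Widget} -> Bolt = 1*2 = 2, Seal = 1*2 = 2.
Iteration 2: components of {Bolt,Seal} -> Nut = 2*4 = 8, Washer = 2*5 = 10.
Iteration 3: no further components; recursion stops.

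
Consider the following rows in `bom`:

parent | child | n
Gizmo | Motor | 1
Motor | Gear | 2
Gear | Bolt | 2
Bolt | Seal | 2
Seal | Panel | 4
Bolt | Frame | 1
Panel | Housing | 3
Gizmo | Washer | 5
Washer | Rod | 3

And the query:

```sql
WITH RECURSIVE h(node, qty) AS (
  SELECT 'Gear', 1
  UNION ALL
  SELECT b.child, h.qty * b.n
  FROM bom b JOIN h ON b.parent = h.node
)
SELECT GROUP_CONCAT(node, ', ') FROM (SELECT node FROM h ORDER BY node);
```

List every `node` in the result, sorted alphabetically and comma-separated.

Base: (Gear, qty=1).
Iteration 1: components of {Gear} -> Bolt = 1*2 = 2.
Iteration 2: components of {Bolt} -> Frame = 2*1 = 2, Seal = 2*2 = 4.
Iteration 3: components of {Frame,Seal} -> Panel = 4*4 = 16.
Iteration 4: components of {Panel} -> Housing = 16*3 = 48.
Iteration 5: no further components; recursion stops.

Bolt, Frame, Gear, Housing, Panel, Seal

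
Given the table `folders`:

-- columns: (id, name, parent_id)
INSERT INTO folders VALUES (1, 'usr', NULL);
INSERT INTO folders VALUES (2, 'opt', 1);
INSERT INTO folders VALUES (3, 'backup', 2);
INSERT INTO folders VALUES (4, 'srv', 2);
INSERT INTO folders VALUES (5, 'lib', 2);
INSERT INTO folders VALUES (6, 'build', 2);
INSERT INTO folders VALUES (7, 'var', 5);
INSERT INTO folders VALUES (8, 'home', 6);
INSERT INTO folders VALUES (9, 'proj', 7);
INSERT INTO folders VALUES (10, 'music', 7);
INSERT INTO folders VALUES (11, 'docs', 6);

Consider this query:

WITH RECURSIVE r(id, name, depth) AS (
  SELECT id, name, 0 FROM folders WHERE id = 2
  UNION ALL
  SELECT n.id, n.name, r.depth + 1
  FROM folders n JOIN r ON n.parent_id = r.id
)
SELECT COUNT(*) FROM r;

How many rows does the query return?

10

Base: id=2 (opt) at depth 0.
Iteration 1: rows with parent_id in {2} -> backup (id 3, depth 1), srv (id 4, depth 1), lib (id 5, depth 1), build (id 6, depth 1).
Iteration 2: rows with parent_id in {3,4,5,6} -> var (id 7, depth 2), home (id 8, depth 2), docs (id 11, depth 2).
Iteration 3: rows with parent_id in {7,8,11} -> proj (id 9, depth 3), music (id 10, depth 3).
Iteration 4: no rows with parent_id in {9,10}; recursion stops.
Total rows emitted: 10.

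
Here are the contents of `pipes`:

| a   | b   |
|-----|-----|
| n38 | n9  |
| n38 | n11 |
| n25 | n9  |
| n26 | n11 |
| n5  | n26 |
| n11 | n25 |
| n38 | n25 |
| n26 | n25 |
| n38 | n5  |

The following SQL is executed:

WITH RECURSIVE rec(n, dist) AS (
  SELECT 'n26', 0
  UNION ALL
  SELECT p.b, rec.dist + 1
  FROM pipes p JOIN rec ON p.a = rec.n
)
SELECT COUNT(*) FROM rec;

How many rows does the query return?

6

Base: (n26, dist=0).
Iteration 1: edges from {n26} -> (n11, dist=1), (n25, dist=1).
Iteration 2: edges from {n11,n25} -> (n25, dist=2), (n9, dist=2).
Iteration 3: edges from {n25,n9} -> (n9, dist=3).
Iteration 4: no outgoing edges from {n9}; recursion stops.
Total rows emitted: 6.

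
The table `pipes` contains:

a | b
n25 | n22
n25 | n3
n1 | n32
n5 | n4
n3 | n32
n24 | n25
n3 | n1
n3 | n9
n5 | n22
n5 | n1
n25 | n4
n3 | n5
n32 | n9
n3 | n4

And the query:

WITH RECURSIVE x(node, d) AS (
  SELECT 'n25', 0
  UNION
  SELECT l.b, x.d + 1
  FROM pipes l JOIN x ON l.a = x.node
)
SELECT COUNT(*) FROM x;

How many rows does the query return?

Base: (n25, d=0).
Iteration 1: edges from {n25} -> (n22, d=1), (n3, d=1), (n4, d=1).
Iteration 2: edges from {n22,n3,n4} -> (n1, d=2), (n32, d=2), (n4, d=2), (n5, d=2), (n9, d=2).
Iteration 3: edges from {n1,n32,n4,n5,n9} -> (n1, d=3), (n22, d=3), (n32, d=3), (n4, d=3), (n9, d=3).
Iteration 4: edges from {n1,n22,n32,n4,n9} -> (n32, d=4), (n9, d=4).
Iteration 5: edges from {n32,n9} -> (n9, d=5).
Iteration 6: no outgoing edges from {n9}; recursion stops.
Total rows emitted: 17.

17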